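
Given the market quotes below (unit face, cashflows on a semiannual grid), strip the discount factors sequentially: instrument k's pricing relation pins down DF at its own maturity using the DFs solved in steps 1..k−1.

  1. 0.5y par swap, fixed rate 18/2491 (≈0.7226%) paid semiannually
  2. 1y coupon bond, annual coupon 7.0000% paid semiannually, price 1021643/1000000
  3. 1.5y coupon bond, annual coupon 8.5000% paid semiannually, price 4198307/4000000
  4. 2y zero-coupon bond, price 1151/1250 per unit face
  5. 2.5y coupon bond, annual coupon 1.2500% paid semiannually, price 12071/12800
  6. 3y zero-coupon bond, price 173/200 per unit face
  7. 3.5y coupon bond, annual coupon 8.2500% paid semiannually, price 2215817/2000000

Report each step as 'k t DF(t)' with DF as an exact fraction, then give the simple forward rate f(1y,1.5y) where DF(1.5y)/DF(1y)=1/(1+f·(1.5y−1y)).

step 1 [0.5y] swap r/2=9/2491: DF=(1 − 9/2491·(0))/(1+9/2491) = 2491/2500 ≈ 0.996400
step 2 [1y] bond c/2=7/200: DF=(1021643/1000000 − 7/200·(0.996400))/(1+7/200) = 4767/5000 ≈ 0.953400
step 3 [1.5y] bond c/2=17/400: DF=(4198307/4000000 − 17/400·(0.996400+0.953400))/(1+17/400) = 9273/10000 ≈ 0.927300
step 4 [2y] zero: DF = P = 1151/1250 ≈ 0.920800
step 5 [2.5y] bond c/2=1/160: DF=(12071/12800 − 1/160·(0.996400+0.953400+0.927300+0.920800))/(1+1/160) = 571/625 ≈ 0.913600
step 6 [3y] zero: DF = P = 173/200 ≈ 0.865000
step 7 [3.5y] bond c/2=33/800: DF=(2215817/2000000 − 33/800·(0.996400+0.953400+0.927300+0.920800+0.913600+0.865000))/(1+33/800) = 8431/10000 ≈ 0.843100

1 1/2 2491/2500
2 1 4767/5000
3 3/2 9273/10000
4 2 1151/1250
5 5/2 571/625
6 3 173/200
7 7/2 8431/10000
f(1y,1.5y) = ((4767/5000)/(9273/10000) − 1)/(1/2) = 174/3091 ≈ 5.6292%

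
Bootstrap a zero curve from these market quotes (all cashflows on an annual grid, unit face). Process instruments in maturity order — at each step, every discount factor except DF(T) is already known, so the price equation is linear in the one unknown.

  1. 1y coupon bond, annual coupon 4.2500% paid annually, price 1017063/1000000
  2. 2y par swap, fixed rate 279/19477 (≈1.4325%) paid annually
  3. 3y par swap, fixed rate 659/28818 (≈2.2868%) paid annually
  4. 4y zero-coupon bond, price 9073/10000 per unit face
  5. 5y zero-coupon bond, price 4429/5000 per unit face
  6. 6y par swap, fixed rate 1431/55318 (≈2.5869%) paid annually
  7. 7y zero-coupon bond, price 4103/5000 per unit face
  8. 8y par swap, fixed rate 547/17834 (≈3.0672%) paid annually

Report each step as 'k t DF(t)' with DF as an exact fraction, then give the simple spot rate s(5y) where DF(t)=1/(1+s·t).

step 1 [1y] bond c/1=17/400: DF=(1017063/1000000 − 17/400·(0))/(1+17/400) = 2439/2500 ≈ 0.975600
step 2 [2y] swap r/1=279/19477: DF=(1 − 279/19477·(0.975600))/(1+279/19477) = 9721/10000 ≈ 0.972100
step 3 [3y] swap r/1=659/28818: DF=(1 − 659/28818·(0.975600+0.972100))/(1+659/28818) = 9341/10000 ≈ 0.934100
step 4 [4y] zero: DF = P = 9073/10000 ≈ 0.907300
step 5 [5y] zero: DF = P = 4429/5000 ≈ 0.885800
step 6 [6y] swap r/1=1431/55318: DF=(1 − 1431/55318·(0.975600+0.972100+0.934100+0.907300+0.885800))/(1+1431/55318) = 8569/10000 ≈ 0.856900
step 7 [7y] zero: DF = P = 4103/5000 ≈ 0.820600
step 8 [8y] swap r/1=547/17834: DF=(1 − 547/17834·(0.975600+0.972100+0.934100+0.907300+0.885800+0.856900+0.820600))/(1+547/17834) = 1953/2500 ≈ 0.781200

1 1 2439/2500
2 2 9721/10000
3 3 9341/10000
4 4 9073/10000
5 5 4429/5000
6 6 8569/10000
7 7 4103/5000
8 8 1953/2500
s(5y) = (1/(4429/5000) − 1)/(5) = 571/22145 ≈ 2.5785%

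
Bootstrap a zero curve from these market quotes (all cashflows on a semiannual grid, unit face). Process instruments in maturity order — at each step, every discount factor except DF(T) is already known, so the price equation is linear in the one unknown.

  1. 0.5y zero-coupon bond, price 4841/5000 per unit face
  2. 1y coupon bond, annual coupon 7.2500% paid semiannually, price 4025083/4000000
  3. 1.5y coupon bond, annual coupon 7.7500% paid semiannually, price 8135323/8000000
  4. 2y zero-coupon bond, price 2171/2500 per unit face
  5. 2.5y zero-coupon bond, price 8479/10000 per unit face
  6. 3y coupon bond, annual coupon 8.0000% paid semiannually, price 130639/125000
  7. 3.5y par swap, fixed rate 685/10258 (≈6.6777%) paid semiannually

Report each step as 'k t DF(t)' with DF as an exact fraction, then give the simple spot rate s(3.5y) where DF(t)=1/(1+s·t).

step 1 [0.5y] zero: DF = P = 4841/5000 ≈ 0.968200
step 2 [1y] bond c/2=29/800: DF=(4025083/4000000 − 29/800·(0.968200))/(1+29/800) = 2343/2500 ≈ 0.937200
step 3 [1.5y] bond c/2=31/800: DF=(8135323/8000000 − 31/800·(0.968200+0.937200))/(1+31/800) = 9079/10000 ≈ 0.907900
step 4 [2y] zero: DF = P = 2171/2500 ≈ 0.868400
step 5 [2.5y] zero: DF = P = 8479/10000 ≈ 0.847900
step 6 [3y] bond c/2=1/25: DF=(130639/125000 − 1/25·(0.968200+0.937200+0.907900+0.868400+0.847900))/(1+1/25) = 8307/10000 ≈ 0.830700
step 7 [3.5y] swap r/2=685/20516: DF=(1 − 685/20516·(0.968200+0.937200+0.907900+0.868400+0.847900+0.830700))/(1+685/20516) = 1589/2000 ≈ 0.794500

1 1/2 4841/5000
2 1 2343/2500
3 3/2 9079/10000
4 2 2171/2500
5 5/2 8479/10000
6 3 8307/10000
7 7/2 1589/2000
s(3.5y) = (1/(1589/2000) − 1)/(7/2) = 822/11123 ≈ 7.3901%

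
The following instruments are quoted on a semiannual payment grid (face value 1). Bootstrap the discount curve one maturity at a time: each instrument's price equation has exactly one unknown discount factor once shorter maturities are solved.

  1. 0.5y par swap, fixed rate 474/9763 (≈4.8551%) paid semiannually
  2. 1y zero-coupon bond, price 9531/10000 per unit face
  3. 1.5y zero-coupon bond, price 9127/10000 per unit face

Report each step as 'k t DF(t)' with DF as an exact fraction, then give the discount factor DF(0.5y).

step 1 [0.5y] swap r/2=237/9763: DF=(1 − 237/9763·(0))/(1+237/9763) = 9763/10000 ≈ 0.976300
step 2 [1y] zero: DF = P = 9531/10000 ≈ 0.953100
step 3 [1.5y] zero: DF = P = 9127/10000 ≈ 0.912700

1 1/2 9763/10000
2 1 9531/10000
3 3/2 9127/10000
DF(0.5y) = 9763/10000 ≈ 0.976300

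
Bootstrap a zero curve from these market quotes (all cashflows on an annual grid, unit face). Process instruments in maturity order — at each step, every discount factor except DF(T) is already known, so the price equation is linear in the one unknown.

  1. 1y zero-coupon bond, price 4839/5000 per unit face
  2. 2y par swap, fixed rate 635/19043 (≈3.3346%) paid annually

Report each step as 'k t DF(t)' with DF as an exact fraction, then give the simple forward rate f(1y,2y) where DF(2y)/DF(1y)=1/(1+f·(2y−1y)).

1 1 4839/5000
2 2 1873/2000
f(1y,2y) = ((4839/5000)/(1873/2000) − 1)/(1) = 313/9365 ≈ 3.3422%

step 1 [1y] zero: DF = P = 4839/5000 ≈ 0.967800
step 2 [2y] swap r/1=635/19043: DF=(1 − 635/19043·(0.967800))/(1+635/19043) = 1873/2000 ≈ 0.936500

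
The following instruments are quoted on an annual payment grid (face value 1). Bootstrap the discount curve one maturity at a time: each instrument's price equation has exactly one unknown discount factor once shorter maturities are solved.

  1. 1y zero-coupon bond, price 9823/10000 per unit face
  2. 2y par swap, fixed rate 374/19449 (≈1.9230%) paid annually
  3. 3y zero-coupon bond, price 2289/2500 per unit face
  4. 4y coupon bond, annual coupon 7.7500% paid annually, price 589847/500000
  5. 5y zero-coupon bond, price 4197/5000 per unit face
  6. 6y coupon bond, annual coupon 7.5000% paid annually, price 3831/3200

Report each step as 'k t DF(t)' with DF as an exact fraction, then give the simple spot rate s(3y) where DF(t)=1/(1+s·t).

1 1 9823/10000
2 2 4813/5000
3 3 2289/2500
4 4 8891/10000
5 5 4197/5000
6 6 1587/2000
s(3y) = (1/(2289/2500) − 1)/(3) = 211/6867 ≈ 3.0727%

step 1 [1y] zero: DF = P = 9823/10000 ≈ 0.982300
step 2 [2y] swap r/1=374/19449: DF=(1 − 374/19449·(0.982300))/(1+374/19449) = 4813/5000 ≈ 0.962600
step 3 [3y] zero: DF = P = 2289/2500 ≈ 0.915600
step 4 [4y] bond c/1=31/400: DF=(589847/500000 − 31/400·(0.982300+0.962600+0.915600))/(1+31/400) = 8891/10000 ≈ 0.889100
step 5 [5y] zero: DF = P = 4197/5000 ≈ 0.839400
step 6 [6y] bond c/1=3/40: DF=(3831/3200 − 3/40·(0.982300+0.962600+0.915600+0.889100+0.839400))/(1+3/40) = 1587/2000 ≈ 0.793500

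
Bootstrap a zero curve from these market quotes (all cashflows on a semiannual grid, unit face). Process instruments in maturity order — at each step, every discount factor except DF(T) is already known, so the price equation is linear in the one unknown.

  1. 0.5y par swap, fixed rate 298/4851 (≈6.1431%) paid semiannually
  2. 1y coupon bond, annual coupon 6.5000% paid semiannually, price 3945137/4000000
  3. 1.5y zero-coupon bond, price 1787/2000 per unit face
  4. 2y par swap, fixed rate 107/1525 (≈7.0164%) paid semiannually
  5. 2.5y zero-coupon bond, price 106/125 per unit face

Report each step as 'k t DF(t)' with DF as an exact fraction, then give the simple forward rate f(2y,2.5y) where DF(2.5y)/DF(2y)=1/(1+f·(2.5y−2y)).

1 1/2 4851/5000
2 1 9247/10000
3 3/2 1787/2000
4 2 2179/2500
5 5/2 106/125
f(2y,2.5y) = ((2179/2500)/(106/125) − 1)/(1/2) = 59/1060 ≈ 5.5660%

step 1 [0.5y] swap r/2=149/4851: DF=(1 − 149/4851·(0))/(1+149/4851) = 4851/5000 ≈ 0.970200
step 2 [1y] bond c/2=13/400: DF=(3945137/4000000 − 13/400·(0.970200))/(1+13/400) = 9247/10000 ≈ 0.924700
step 3 [1.5y] zero: DF = P = 1787/2000 ≈ 0.893500
step 4 [2y] swap r/2=107/3050: DF=(1 − 107/3050·(0.970200+0.924700+0.893500))/(1+107/3050) = 2179/2500 ≈ 0.871600
step 5 [2.5y] zero: DF = P = 106/125 ≈ 0.848000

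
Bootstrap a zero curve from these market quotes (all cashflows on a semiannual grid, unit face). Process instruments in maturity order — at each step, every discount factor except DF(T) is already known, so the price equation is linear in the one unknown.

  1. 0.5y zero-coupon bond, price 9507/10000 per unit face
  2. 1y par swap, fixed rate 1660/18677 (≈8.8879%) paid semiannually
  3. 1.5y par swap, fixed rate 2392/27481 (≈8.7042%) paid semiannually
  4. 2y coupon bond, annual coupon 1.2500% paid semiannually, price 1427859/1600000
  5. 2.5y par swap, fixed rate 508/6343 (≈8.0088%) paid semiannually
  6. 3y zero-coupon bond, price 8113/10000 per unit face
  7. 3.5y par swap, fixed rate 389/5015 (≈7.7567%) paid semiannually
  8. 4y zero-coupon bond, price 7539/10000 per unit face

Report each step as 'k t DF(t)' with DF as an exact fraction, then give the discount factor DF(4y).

1 1/2 9507/10000
2 1 917/1000
3 3/2 2201/2500
4 2 4349/5000
5 5/2 4111/5000
6 3 8113/10000
7 7/2 3833/5000
8 4 7539/10000
DF(4y) = 7539/10000 ≈ 0.753900

step 1 [0.5y] zero: DF = P = 9507/10000 ≈ 0.950700
step 2 [1y] swap r/2=830/18677: DF=(1 − 830/18677·(0.950700))/(1+830/18677) = 917/1000 ≈ 0.917000
step 3 [1.5y] swap r/2=1196/27481: DF=(1 − 1196/27481·(0.950700+0.917000))/(1+1196/27481) = 2201/2500 ≈ 0.880400
step 4 [2y] bond c/2=1/160: DF=(1427859/1600000 − 1/160·(0.950700+0.917000+0.880400))/(1+1/160) = 4349/5000 ≈ 0.869800
step 5 [2.5y] swap r/2=254/6343: DF=(1 − 254/6343·(0.950700+0.917000+0.880400+0.869800))/(1+254/6343) = 4111/5000 ≈ 0.822200
step 6 [3y] zero: DF = P = 8113/10000 ≈ 0.811300
step 7 [3.5y] swap r/2=389/10030: DF=(1 − 389/10030·(0.950700+0.917000+0.880400+0.869800+0.822200+0.811300))/(1+389/10030) = 3833/5000 ≈ 0.766600
step 8 [4y] zero: DF = P = 7539/10000 ≈ 0.753900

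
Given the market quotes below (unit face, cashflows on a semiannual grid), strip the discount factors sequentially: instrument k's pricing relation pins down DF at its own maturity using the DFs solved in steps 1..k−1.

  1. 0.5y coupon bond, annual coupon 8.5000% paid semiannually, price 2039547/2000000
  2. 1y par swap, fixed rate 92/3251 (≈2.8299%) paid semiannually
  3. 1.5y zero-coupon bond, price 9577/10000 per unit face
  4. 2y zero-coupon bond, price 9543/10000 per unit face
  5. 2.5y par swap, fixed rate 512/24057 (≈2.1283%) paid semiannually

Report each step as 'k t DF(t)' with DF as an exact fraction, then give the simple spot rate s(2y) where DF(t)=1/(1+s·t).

1 1/2 4891/5000
2 1 2431/2500
3 3/2 9577/10000
4 2 9543/10000
5 5/2 593/625
s(2y) = (1/(9543/10000) − 1)/(2) = 457/19086 ≈ 2.3944%

step 1 [0.5y] bond c/2=17/400: DF=(2039547/2000000 − 17/400·(0))/(1+17/400) = 4891/5000 ≈ 0.978200
step 2 [1y] swap r/2=46/3251: DF=(1 − 46/3251·(0.978200))/(1+46/3251) = 2431/2500 ≈ 0.972400
step 3 [1.5y] zero: DF = P = 9577/10000 ≈ 0.957700
step 4 [2y] zero: DF = P = 9543/10000 ≈ 0.954300
step 5 [2.5y] swap r/2=256/24057: DF=(1 − 256/24057·(0.978200+0.972400+0.957700+0.954300))/(1+256/24057) = 593/625 ≈ 0.948800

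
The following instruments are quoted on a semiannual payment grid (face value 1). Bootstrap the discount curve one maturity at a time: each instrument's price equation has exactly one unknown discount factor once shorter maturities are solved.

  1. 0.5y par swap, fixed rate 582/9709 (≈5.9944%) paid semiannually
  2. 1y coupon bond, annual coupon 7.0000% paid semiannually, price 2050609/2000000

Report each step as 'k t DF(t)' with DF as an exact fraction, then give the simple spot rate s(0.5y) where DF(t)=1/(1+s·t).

1 1/2 9709/10000
2 1 4789/5000
s(0.5y) = (1/(9709/10000) − 1)/(1/2) = 582/9709 ≈ 5.9944%

step 1 [0.5y] swap r/2=291/9709: DF=(1 − 291/9709·(0))/(1+291/9709) = 9709/10000 ≈ 0.970900
step 2 [1y] bond c/2=7/200: DF=(2050609/2000000 − 7/200·(0.970900))/(1+7/200) = 4789/5000 ≈ 0.957800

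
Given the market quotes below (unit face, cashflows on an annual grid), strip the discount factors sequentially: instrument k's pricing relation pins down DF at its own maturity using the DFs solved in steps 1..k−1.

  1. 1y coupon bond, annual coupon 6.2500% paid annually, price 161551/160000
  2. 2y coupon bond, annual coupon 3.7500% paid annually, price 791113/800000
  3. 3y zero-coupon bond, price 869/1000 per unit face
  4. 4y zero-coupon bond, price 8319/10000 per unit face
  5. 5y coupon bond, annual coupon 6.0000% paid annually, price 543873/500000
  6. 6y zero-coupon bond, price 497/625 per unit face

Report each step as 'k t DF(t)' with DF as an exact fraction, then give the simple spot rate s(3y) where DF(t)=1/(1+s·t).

step 1 [1y] bond c/1=1/16: DF=(161551/160000 − 1/16·(0))/(1+1/16) = 9503/10000 ≈ 0.950300
step 2 [2y] bond c/1=3/80: DF=(791113/800000 − 3/80·(0.950300))/(1+3/80) = 2297/2500 ≈ 0.918800
step 3 [3y] zero: DF = P = 869/1000 ≈ 0.869000
step 4 [4y] zero: DF = P = 8319/10000 ≈ 0.831900
step 5 [5y] bond c/1=3/50: DF=(543873/500000 − 3/50·(0.950300+0.918800+0.869000+0.831900))/(1+3/50) = 8241/10000 ≈ 0.824100
step 6 [6y] zero: DF = P = 497/625 ≈ 0.795200

1 1 9503/10000
2 2 2297/2500
3 3 869/1000
4 4 8319/10000
5 5 8241/10000
6 6 497/625
s(3y) = (1/(869/1000) − 1)/(3) = 131/2607 ≈ 5.0249%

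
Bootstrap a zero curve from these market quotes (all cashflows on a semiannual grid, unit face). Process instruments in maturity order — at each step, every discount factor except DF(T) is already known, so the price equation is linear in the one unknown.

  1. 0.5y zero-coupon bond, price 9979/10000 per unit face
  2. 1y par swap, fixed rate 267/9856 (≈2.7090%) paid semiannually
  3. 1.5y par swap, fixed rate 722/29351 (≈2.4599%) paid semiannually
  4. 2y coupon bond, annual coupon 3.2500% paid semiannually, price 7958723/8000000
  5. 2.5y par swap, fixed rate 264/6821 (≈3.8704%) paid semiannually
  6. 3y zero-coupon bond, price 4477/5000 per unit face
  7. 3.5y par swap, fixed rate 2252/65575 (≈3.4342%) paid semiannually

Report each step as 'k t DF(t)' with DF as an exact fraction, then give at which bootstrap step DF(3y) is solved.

step 1 [0.5y] zero: DF = P = 9979/10000 ≈ 0.997900
step 2 [1y] swap r/2=267/19712: DF=(1 − 267/19712·(0.997900))/(1+267/19712) = 9733/10000 ≈ 0.973300
step 3 [1.5y] swap r/2=361/29351: DF=(1 − 361/29351·(0.997900+0.973300))/(1+361/29351) = 9639/10000 ≈ 0.963900
step 4 [2y] bond c/2=13/800: DF=(7958723/8000000 − 13/800·(0.997900+0.973300+0.963900))/(1+13/800) = 233/250 ≈ 0.932000
step 5 [2.5y] swap r/2=132/6821: DF=(1 − 132/6821·(0.997900+0.973300+0.963900+0.932000))/(1+132/6821) = 2269/2500 ≈ 0.907600
step 6 [3y] zero: DF = P = 4477/5000 ≈ 0.895400
step 7 [3.5y] swap r/2=1126/65575: DF=(1 − 1126/65575·(0.997900+0.973300+0.963900+0.932000+0.907600+0.895400))/(1+1126/65575) = 4437/5000 ≈ 0.887400

1 1/2 9979/10000
2 1 9733/10000
3 3/2 9639/10000
4 2 233/250
5 5/2 2269/2500
6 3 4477/5000
7 7/2 4437/5000
DF(3y) is solved at step 6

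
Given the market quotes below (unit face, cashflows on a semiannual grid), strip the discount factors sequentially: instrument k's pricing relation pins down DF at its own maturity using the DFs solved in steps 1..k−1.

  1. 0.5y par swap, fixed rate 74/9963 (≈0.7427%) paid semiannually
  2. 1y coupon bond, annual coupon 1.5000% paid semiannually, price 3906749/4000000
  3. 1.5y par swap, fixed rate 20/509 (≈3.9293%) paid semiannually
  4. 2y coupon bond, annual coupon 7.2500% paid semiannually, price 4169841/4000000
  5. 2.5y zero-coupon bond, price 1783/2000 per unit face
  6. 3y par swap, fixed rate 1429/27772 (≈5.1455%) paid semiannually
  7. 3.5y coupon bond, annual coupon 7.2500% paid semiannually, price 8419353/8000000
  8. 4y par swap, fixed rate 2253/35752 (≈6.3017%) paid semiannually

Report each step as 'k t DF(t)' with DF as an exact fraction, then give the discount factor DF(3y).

step 1 [0.5y] swap r/2=37/9963: DF=(1 − 37/9963·(0))/(1+37/9963) = 9963/10000 ≈ 0.996300
step 2 [1y] bond c/2=3/400: DF=(3906749/4000000 − 3/400·(0.996300))/(1+3/400) = 481/500 ≈ 0.962000
step 3 [1.5y] swap r/2=10/509: DF=(1 − 10/509·(0.996300+0.962000))/(1+10/509) = 943/1000 ≈ 0.943000
step 4 [2y] bond c/2=29/800: DF=(4169841/4000000 − 29/800·(0.996300+0.962000+0.943000))/(1+29/800) = 1809/2000 ≈ 0.904500
step 5 [2.5y] zero: DF = P = 1783/2000 ≈ 0.891500
step 6 [3y] swap r/2=1429/55544: DF=(1 − 1429/55544·(0.996300+0.962000+0.943000+0.904500+0.891500))/(1+1429/55544) = 8571/10000 ≈ 0.857100
step 7 [3.5y] bond c/2=29/800: DF=(8419353/8000000 − 29/800·(0.996300+0.962000+0.943000+0.904500+0.891500+0.857100))/(1+29/800) = 8213/10000 ≈ 0.821300
step 8 [4y] swap r/2=2253/71504: DF=(1 − 2253/71504·(0.996300+0.962000+0.943000+0.904500+0.891500+0.857100+0.821300))/(1+2253/71504) = 7747/10000 ≈ 0.774700

1 1/2 9963/10000
2 1 481/500
3 3/2 943/1000
4 2 1809/2000
5 5/2 1783/2000
6 3 8571/10000
7 7/2 8213/10000
8 4 7747/10000
DF(3y) = 8571/10000 ≈ 0.857100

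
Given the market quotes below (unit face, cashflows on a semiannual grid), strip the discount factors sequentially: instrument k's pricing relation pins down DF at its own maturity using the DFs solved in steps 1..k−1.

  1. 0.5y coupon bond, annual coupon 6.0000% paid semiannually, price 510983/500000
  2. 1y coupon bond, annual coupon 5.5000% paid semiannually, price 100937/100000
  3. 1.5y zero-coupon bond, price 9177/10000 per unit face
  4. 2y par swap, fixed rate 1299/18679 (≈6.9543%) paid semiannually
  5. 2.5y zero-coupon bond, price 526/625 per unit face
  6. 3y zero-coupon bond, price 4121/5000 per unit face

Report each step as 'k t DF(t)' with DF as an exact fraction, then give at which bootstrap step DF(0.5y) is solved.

step 1 [0.5y] bond c/2=3/100: DF=(510983/500000 − 3/100·(0))/(1+3/100) = 4961/5000 ≈ 0.992200
step 2 [1y] bond c/2=11/400: DF=(100937/100000 − 11/400·(0.992200))/(1+11/400) = 4779/5000 ≈ 0.955800
step 3 [1.5y] zero: DF = P = 9177/10000 ≈ 0.917700
step 4 [2y] swap r/2=1299/37358: DF=(1 − 1299/37358·(0.992200+0.955800+0.917700))/(1+1299/37358) = 8701/10000 ≈ 0.870100
step 5 [2.5y] zero: DF = P = 526/625 ≈ 0.841600
step 6 [3y] zero: DF = P = 4121/5000 ≈ 0.824200

1 1/2 4961/5000
2 1 4779/5000
3 3/2 9177/10000
4 2 8701/10000
5 5/2 526/625
6 3 4121/5000
DF(0.5y) is solved at step 1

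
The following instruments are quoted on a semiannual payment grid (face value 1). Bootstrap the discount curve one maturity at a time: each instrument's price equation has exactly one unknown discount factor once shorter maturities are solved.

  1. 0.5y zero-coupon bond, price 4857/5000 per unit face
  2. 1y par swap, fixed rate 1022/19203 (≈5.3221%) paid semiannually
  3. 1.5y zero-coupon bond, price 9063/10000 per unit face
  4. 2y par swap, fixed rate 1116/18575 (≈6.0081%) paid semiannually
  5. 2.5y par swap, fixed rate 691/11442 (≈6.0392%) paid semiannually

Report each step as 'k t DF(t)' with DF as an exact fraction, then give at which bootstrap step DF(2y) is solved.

1 1/2 4857/5000
2 1 9489/10000
3 3/2 9063/10000
4 2 2221/2500
5 5/2 4309/5000
DF(2y) is solved at step 4

step 1 [0.5y] zero: DF = P = 4857/5000 ≈ 0.971400
step 2 [1y] swap r/2=511/19203: DF=(1 − 511/19203·(0.971400))/(1+511/19203) = 9489/10000 ≈ 0.948900
step 3 [1.5y] zero: DF = P = 9063/10000 ≈ 0.906300
step 4 [2y] swap r/2=558/18575: DF=(1 − 558/18575·(0.971400+0.948900+0.906300))/(1+558/18575) = 2221/2500 ≈ 0.888400
step 5 [2.5y] swap r/2=691/22884: DF=(1 − 691/22884·(0.971400+0.948900+0.906300+0.888400))/(1+691/22884) = 4309/5000 ≈ 0.861800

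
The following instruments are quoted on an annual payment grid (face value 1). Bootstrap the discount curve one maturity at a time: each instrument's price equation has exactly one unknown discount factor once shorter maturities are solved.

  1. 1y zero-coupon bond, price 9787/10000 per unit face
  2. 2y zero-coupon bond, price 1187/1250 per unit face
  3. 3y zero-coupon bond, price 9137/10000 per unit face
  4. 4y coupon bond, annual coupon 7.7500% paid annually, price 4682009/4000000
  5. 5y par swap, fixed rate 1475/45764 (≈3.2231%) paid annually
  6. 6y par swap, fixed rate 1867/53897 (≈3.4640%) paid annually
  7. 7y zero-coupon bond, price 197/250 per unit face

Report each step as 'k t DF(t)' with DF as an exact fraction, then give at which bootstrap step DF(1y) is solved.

1 1 9787/10000
2 2 1187/1250
3 3 9137/10000
4 4 8819/10000
5 5 341/400
6 6 8133/10000
7 7 197/250
DF(1y) is solved at step 1

step 1 [1y] zero: DF = P = 9787/10000 ≈ 0.978700
step 2 [2y] zero: DF = P = 1187/1250 ≈ 0.949600
step 3 [3y] zero: DF = P = 9137/10000 ≈ 0.913700
step 4 [4y] bond c/1=31/400: DF=(4682009/4000000 − 31/400·(0.978700+0.949600+0.913700))/(1+31/400) = 8819/10000 ≈ 0.881900
step 5 [5y] swap r/1=1475/45764: DF=(1 − 1475/45764·(0.978700+0.949600+0.913700+0.881900))/(1+1475/45764) = 341/400 ≈ 0.852500
step 6 [6y] swap r/1=1867/53897: DF=(1 − 1867/53897·(0.978700+0.949600+0.913700+0.881900+0.852500))/(1+1867/53897) = 8133/10000 ≈ 0.813300
step 7 [7y] zero: DF = P = 197/250 ≈ 0.788000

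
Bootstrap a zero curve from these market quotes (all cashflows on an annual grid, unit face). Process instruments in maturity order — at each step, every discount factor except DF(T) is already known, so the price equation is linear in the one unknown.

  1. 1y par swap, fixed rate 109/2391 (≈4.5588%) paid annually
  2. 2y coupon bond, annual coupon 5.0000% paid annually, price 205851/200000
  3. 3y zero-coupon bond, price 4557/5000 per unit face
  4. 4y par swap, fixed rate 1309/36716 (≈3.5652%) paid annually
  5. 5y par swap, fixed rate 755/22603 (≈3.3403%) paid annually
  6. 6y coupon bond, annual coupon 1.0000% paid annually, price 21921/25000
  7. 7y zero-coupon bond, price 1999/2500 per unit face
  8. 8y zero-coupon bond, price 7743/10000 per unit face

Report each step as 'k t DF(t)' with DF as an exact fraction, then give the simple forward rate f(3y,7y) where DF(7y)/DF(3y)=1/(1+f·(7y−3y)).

1 1 2391/2500
2 2 9347/10000
3 3 4557/5000
4 4 8691/10000
5 5 849/1000
6 6 4117/5000
7 7 1999/2500
8 8 7743/10000
f(3y,7y) = ((4557/5000)/(1999/2500) − 1)/(4) = 559/15992 ≈ 3.4955%

step 1 [1y] swap r/1=109/2391: DF=(1 − 109/2391·(0))/(1+109/2391) = 2391/2500 ≈ 0.956400
step 2 [2y] bond c/1=1/20: DF=(205851/200000 − 1/20·(0.956400))/(1+1/20) = 9347/10000 ≈ 0.934700
step 3 [3y] zero: DF = P = 4557/5000 ≈ 0.911400
step 4 [4y] swap r/1=1309/36716: DF=(1 − 1309/36716·(0.956400+0.934700+0.911400))/(1+1309/36716) = 8691/10000 ≈ 0.869100
step 5 [5y] swap r/1=755/22603: DF=(1 − 755/22603·(0.956400+0.934700+0.911400+0.869100))/(1+755/22603) = 849/1000 ≈ 0.849000
step 6 [6y] bond c/1=1/100: DF=(21921/25000 − 1/100·(0.956400+0.934700+0.911400+0.869100+0.849000))/(1+1/100) = 4117/5000 ≈ 0.823400
step 7 [7y] zero: DF = P = 1999/2500 ≈ 0.799600
step 8 [8y] zero: DF = P = 7743/10000 ≈ 0.774300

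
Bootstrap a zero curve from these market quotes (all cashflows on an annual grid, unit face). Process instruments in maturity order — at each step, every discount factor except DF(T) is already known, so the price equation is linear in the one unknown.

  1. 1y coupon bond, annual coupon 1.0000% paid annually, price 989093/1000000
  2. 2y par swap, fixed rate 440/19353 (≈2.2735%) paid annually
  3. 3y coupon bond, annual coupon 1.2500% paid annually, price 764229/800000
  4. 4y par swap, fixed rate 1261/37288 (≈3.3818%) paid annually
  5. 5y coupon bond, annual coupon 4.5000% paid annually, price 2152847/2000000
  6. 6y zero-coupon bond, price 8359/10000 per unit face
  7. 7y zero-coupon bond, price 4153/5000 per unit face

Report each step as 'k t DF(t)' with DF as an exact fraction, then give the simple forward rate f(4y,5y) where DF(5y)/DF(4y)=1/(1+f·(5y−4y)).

step 1 [1y] bond c/1=1/100: DF=(989093/1000000 − 1/100·(0))/(1+1/100) = 9793/10000 ≈ 0.979300
step 2 [2y] swap r/1=440/19353: DF=(1 − 440/19353·(0.979300))/(1+440/19353) = 239/250 ≈ 0.956000
step 3 [3y] bond c/1=1/80: DF=(764229/800000 − 1/80·(0.979300+0.956000))/(1+1/80) = 2299/2500 ≈ 0.919600
step 4 [4y] swap r/1=1261/37288: DF=(1 − 1261/37288·(0.979300+0.956000+0.919600))/(1+1261/37288) = 8739/10000 ≈ 0.873900
step 5 [5y] bond c/1=9/200: DF=(2152847/2000000 − 9/200·(0.979300+0.956000+0.919600+0.873900))/(1+9/200) = 1739/2000 ≈ 0.869500
step 6 [6y] zero: DF = P = 8359/10000 ≈ 0.835900
step 7 [7y] zero: DF = P = 4153/5000 ≈ 0.830600

1 1 9793/10000
2 2 239/250
3 3 2299/2500
4 4 8739/10000
5 5 1739/2000
6 6 8359/10000
7 7 4153/5000
f(4y,5y) = ((8739/10000)/(1739/2000) − 1)/(1) = 44/8695 ≈ 0.5060%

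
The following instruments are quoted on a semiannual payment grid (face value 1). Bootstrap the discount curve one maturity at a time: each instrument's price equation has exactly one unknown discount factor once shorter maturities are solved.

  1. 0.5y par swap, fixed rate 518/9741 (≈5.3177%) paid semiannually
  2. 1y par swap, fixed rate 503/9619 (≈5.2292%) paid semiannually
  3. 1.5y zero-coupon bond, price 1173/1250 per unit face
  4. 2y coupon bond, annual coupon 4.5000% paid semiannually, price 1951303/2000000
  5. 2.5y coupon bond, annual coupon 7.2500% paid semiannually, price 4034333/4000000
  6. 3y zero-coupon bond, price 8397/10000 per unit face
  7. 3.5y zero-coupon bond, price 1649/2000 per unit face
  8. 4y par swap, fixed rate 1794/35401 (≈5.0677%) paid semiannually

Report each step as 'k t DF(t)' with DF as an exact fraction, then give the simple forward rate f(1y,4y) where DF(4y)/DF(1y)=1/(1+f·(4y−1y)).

step 1 [0.5y] swap r/2=259/9741: DF=(1 − 259/9741·(0))/(1+259/9741) = 9741/10000 ≈ 0.974100
step 2 [1y] swap r/2=503/19238: DF=(1 − 503/19238·(0.974100))/(1+503/19238) = 9497/10000 ≈ 0.949700
step 3 [1.5y] zero: DF = P = 1173/1250 ≈ 0.938400
step 4 [2y] bond c/2=9/400: DF=(1951303/2000000 − 9/400·(0.974100+0.949700+0.938400))/(1+9/400) = 557/625 ≈ 0.891200
step 5 [2.5y] bond c/2=29/800: DF=(4034333/4000000 − 29/800·(0.974100+0.949700+0.938400+0.891200))/(1+29/800) = 421/500 ≈ 0.842000
step 6 [3y] zero: DF = P = 8397/10000 ≈ 0.839700
step 7 [3.5y] zero: DF = P = 1649/2000 ≈ 0.824500
step 8 [4y] swap r/2=897/35401: DF=(1 − 897/35401·(0.974100+0.949700+0.938400+0.891200+0.842000+0.839700+0.824500))/(1+897/35401) = 4103/5000 ≈ 0.820600

1 1/2 9741/10000
2 1 9497/10000
3 3/2 1173/1250
4 2 557/625
5 5/2 421/500
6 3 8397/10000
7 7/2 1649/2000
8 4 4103/5000
f(1y,4y) = ((9497/10000)/(4103/5000) − 1)/(3) = 1291/24618 ≈ 5.2441%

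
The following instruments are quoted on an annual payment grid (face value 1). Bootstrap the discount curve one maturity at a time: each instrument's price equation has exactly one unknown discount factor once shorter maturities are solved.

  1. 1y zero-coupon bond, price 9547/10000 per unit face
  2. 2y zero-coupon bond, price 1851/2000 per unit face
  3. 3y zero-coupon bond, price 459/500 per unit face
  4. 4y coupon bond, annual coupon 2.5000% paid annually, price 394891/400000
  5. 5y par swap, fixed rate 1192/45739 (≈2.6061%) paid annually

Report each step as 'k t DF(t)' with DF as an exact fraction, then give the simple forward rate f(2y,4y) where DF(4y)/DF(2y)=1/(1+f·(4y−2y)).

1 1 9547/10000
2 2 1851/2000
3 3 459/500
4 4 8949/10000
5 5 1101/1250
f(2y,4y) = ((1851/2000)/(8949/10000) − 1)/(2) = 51/2983 ≈ 1.7097%

step 1 [1y] zero: DF = P = 9547/10000 ≈ 0.954700
step 2 [2y] zero: DF = P = 1851/2000 ≈ 0.925500
step 3 [3y] zero: DF = P = 459/500 ≈ 0.918000
step 4 [4y] bond c/1=1/40: DF=(394891/400000 − 1/40·(0.954700+0.925500+0.918000))/(1+1/40) = 8949/10000 ≈ 0.894900
step 5 [5y] swap r/1=1192/45739: DF=(1 − 1192/45739·(0.954700+0.925500+0.918000+0.894900))/(1+1192/45739) = 1101/1250 ≈ 0.880800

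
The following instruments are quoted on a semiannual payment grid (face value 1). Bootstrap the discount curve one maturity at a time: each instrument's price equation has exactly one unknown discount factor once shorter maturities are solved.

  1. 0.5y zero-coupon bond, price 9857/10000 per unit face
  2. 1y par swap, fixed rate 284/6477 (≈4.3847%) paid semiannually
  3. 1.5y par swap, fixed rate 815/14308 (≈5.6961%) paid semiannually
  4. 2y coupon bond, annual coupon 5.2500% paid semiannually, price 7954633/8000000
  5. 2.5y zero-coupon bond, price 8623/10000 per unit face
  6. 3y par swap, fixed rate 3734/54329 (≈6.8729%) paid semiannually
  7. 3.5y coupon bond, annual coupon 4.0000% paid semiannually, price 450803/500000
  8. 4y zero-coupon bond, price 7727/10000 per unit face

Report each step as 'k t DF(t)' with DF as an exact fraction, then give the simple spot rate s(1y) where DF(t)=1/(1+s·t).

1 1/2 9857/10000
2 1 4787/5000
3 3/2 1837/2000
4 2 8957/10000
5 5/2 8623/10000
6 3 8133/10000
7 7/2 3887/5000
8 4 7727/10000
s(1y) = (1/(4787/5000) − 1)/(1) = 213/4787 ≈ 4.4496%

step 1 [0.5y] zero: DF = P = 9857/10000 ≈ 0.985700
step 2 [1y] swap r/2=142/6477: DF=(1 − 142/6477·(0.985700))/(1+142/6477) = 4787/5000 ≈ 0.957400
step 3 [1.5y] swap r/2=815/28616: DF=(1 − 815/28616·(0.985700+0.957400))/(1+815/28616) = 1837/2000 ≈ 0.918500
step 4 [2y] bond c/2=21/800: DF=(7954633/8000000 − 21/800·(0.985700+0.957400+0.918500))/(1+21/800) = 8957/10000 ≈ 0.895700
step 5 [2.5y] zero: DF = P = 8623/10000 ≈ 0.862300
step 6 [3y] swap r/2=1867/54329: DF=(1 − 1867/54329·(0.985700+0.957400+0.918500+0.895700+0.862300))/(1+1867/54329) = 8133/10000 ≈ 0.813300
step 7 [3.5y] bond c/2=1/50: DF=(450803/500000 − 1/50·(0.985700+0.957400+0.918500+0.895700+0.862300+0.813300))/(1+1/50) = 3887/5000 ≈ 0.777400
step 8 [4y] zero: DF = P = 7727/10000 ≈ 0.772700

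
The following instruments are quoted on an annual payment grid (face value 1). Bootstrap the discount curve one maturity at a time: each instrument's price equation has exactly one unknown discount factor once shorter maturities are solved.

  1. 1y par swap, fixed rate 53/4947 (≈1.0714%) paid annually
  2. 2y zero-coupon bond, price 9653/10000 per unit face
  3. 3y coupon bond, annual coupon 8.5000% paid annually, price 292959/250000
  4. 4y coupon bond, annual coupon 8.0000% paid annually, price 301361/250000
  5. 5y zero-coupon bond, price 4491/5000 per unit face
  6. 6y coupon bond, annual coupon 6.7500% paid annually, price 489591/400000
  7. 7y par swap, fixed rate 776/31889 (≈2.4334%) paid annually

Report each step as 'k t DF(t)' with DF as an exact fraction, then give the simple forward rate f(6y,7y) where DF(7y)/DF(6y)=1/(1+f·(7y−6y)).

1 1 4947/5000
2 2 9653/10000
3 3 9269/10000
4 4 9027/10000
5 5 4491/5000
6 6 1701/2000
7 7 528/625
f(6y,7y) = ((1701/2000)/(528/625) − 1)/(1) = 19/2816 ≈ 0.6747%

step 1 [1y] swap r/1=53/4947: DF=(1 − 53/4947·(0))/(1+53/4947) = 4947/5000 ≈ 0.989400
step 2 [2y] zero: DF = P = 9653/10000 ≈ 0.965300
step 3 [3y] bond c/1=17/200: DF=(292959/250000 − 17/200·(0.989400+0.965300))/(1+17/200) = 9269/10000 ≈ 0.926900
step 4 [4y] bond c/1=2/25: DF=(301361/250000 − 2/25·(0.989400+0.965300+0.926900))/(1+2/25) = 9027/10000 ≈ 0.902700
step 5 [5y] zero: DF = P = 4491/5000 ≈ 0.898200
step 6 [6y] bond c/1=27/400: DF=(489591/400000 − 27/400·(0.989400+0.965300+0.926900+0.902700+0.898200))/(1+27/400) = 1701/2000 ≈ 0.850500
step 7 [7y] swap r/1=776/31889: DF=(1 − 776/31889·(0.989400+0.965300+0.926900+0.902700+0.898200+0.850500))/(1+776/31889) = 528/625 ≈ 0.844800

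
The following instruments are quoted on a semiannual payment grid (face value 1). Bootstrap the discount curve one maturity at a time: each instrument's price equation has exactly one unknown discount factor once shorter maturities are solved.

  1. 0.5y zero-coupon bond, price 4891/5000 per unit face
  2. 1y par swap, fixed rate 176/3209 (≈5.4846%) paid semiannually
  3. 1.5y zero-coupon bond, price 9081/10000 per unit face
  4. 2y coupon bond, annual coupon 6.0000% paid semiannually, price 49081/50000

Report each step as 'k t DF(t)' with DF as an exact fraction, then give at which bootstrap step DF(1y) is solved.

1 1/2 4891/5000
2 1 592/625
3 3/2 9081/10000
4 2 1741/2000
DF(1y) is solved at step 2

step 1 [0.5y] zero: DF = P = 4891/5000 ≈ 0.978200
step 2 [1y] swap r/2=88/3209: DF=(1 − 88/3209·(0.978200))/(1+88/3209) = 592/625 ≈ 0.947200
step 3 [1.5y] zero: DF = P = 9081/10000 ≈ 0.908100
step 4 [2y] bond c/2=3/100: DF=(49081/50000 − 3/100·(0.978200+0.947200+0.908100))/(1+3/100) = 1741/2000 ≈ 0.870500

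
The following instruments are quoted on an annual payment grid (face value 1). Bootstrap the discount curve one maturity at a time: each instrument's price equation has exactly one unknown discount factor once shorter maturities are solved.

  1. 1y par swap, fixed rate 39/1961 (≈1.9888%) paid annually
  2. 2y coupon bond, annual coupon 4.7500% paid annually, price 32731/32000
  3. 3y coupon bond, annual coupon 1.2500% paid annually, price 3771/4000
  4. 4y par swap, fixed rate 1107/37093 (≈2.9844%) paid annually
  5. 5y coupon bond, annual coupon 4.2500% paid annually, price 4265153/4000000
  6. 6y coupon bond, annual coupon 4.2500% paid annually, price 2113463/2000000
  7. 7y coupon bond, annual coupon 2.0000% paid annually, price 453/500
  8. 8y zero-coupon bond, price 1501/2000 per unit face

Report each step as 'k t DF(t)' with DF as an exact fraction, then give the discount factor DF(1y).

1 1 1961/2000
2 2 233/250
3 3 363/400
4 4 8893/10000
5 5 2179/2500
6 6 8269/10000
7 7 3911/5000
8 8 1501/2000
DF(1y) = 1961/2000 ≈ 0.980500

step 1 [1y] swap r/1=39/1961: DF=(1 − 39/1961·(0))/(1+39/1961) = 1961/2000 ≈ 0.980500
step 2 [2y] bond c/1=19/400: DF=(32731/32000 − 19/400·(0.980500))/(1+19/400) = 233/250 ≈ 0.932000
step 3 [3y] bond c/1=1/80: DF=(3771/4000 − 1/80·(0.980500+0.932000))/(1+1/80) = 363/400 ≈ 0.907500
step 4 [4y] swap r/1=1107/37093: DF=(1 − 1107/37093·(0.980500+0.932000+0.907500))/(1+1107/37093) = 8893/10000 ≈ 0.889300
step 5 [5y] bond c/1=17/400: DF=(4265153/4000000 − 17/400·(0.980500+0.932000+0.907500+0.889300))/(1+17/400) = 2179/2500 ≈ 0.871600
step 6 [6y] bond c/1=17/400: DF=(2113463/2000000 − 17/400·(0.980500+0.932000+0.907500+0.889300+0.871600))/(1+17/400) = 8269/10000 ≈ 0.826900
step 7 [7y] bond c/1=1/50: DF=(453/500 − 1/50·(0.980500+0.932000+0.907500+0.889300+0.871600+0.826900))/(1+1/50) = 3911/5000 ≈ 0.782200
step 8 [8y] zero: DF = P = 1501/2000 ≈ 0.750500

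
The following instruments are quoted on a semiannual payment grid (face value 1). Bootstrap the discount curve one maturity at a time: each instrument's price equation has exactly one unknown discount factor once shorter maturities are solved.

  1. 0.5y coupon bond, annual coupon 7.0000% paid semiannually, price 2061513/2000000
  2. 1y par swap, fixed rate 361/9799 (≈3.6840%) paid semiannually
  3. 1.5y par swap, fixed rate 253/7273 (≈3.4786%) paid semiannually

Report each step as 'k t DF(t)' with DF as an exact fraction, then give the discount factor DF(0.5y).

step 1 [0.5y] bond c/2=7/200: DF=(2061513/2000000 − 7/200·(0))/(1+7/200) = 9959/10000 ≈ 0.995900
step 2 [1y] swap r/2=361/19598: DF=(1 − 361/19598·(0.995900))/(1+361/19598) = 9639/10000 ≈ 0.963900
step 3 [1.5y] swap r/2=253/14546: DF=(1 − 253/14546·(0.995900+0.963900))/(1+253/14546) = 4747/5000 ≈ 0.949400

1 1/2 9959/10000
2 1 9639/10000
3 3/2 4747/5000
DF(0.5y) = 9959/10000 ≈ 0.995900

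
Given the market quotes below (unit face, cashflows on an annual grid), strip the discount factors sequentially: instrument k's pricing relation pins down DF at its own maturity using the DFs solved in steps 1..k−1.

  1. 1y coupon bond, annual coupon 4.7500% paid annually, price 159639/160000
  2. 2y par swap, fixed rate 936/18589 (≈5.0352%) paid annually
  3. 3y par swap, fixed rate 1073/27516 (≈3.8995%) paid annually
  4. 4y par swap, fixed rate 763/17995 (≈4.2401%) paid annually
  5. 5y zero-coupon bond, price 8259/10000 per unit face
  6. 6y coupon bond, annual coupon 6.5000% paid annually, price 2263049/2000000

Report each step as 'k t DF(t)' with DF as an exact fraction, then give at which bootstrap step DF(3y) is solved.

step 1 [1y] bond c/1=19/400: DF=(159639/160000 − 19/400·(0))/(1+19/400) = 381/400 ≈ 0.952500
step 2 [2y] swap r/1=936/18589: DF=(1 − 936/18589·(0.952500))/(1+936/18589) = 1133/1250 ≈ 0.906400
step 3 [3y] swap r/1=1073/27516: DF=(1 − 1073/27516·(0.952500+0.906400))/(1+1073/27516) = 8927/10000 ≈ 0.892700
step 4 [4y] swap r/1=763/17995: DF=(1 − 763/17995·(0.952500+0.906400+0.892700))/(1+763/17995) = 4237/5000 ≈ 0.847400
step 5 [5y] zero: DF = P = 8259/10000 ≈ 0.825900
step 6 [6y] bond c/1=13/200: DF=(2263049/2000000 − 13/200·(0.952500+0.906400+0.892700+0.847400+0.825900))/(1+13/200) = 1981/2500 ≈ 0.792400

1 1 381/400
2 2 1133/1250
3 3 8927/10000
4 4 4237/5000
5 5 8259/10000
6 6 1981/2500
DF(3y) is solved at step 3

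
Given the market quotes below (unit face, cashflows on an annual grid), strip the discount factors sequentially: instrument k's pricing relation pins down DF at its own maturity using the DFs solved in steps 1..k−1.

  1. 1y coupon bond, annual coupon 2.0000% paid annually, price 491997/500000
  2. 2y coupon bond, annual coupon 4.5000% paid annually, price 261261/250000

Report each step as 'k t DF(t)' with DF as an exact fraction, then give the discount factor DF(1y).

1 1 9647/10000
2 2 1917/2000
DF(1y) = 9647/10000 ≈ 0.964700

step 1 [1y] bond c/1=1/50: DF=(491997/500000 − 1/50·(0))/(1+1/50) = 9647/10000 ≈ 0.964700
step 2 [2y] bond c/1=9/200: DF=(261261/250000 − 9/200·(0.964700))/(1+9/200) = 1917/2000 ≈ 0.958500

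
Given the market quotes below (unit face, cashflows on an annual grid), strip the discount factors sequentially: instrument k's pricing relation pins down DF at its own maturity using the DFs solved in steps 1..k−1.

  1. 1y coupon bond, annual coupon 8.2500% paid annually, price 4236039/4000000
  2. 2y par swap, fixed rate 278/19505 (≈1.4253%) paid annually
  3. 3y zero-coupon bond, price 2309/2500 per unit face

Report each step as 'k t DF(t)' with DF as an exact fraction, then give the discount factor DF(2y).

step 1 [1y] bond c/1=33/400: DF=(4236039/4000000 − 33/400·(0))/(1+33/400) = 9783/10000 ≈ 0.978300
step 2 [2y] swap r/1=278/19505: DF=(1 − 278/19505·(0.978300))/(1+278/19505) = 4861/5000 ≈ 0.972200
step 3 [3y] zero: DF = P = 2309/2500 ≈ 0.923600

1 1 9783/10000
2 2 4861/5000
3 3 2309/2500
DF(2y) = 4861/5000 ≈ 0.972200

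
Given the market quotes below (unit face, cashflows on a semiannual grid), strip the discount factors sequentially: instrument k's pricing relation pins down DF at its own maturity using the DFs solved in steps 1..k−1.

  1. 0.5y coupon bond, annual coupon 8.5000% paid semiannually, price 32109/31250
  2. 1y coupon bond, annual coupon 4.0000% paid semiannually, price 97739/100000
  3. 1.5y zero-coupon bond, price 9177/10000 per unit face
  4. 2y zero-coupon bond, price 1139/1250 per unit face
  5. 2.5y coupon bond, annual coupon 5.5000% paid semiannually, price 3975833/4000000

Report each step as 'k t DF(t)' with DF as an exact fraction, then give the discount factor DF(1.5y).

step 1 [0.5y] bond c/2=17/400: DF=(32109/31250 − 17/400·(0))/(1+17/400) = 616/625 ≈ 0.985600
step 2 [1y] bond c/2=1/50: DF=(97739/100000 − 1/50·(0.985600))/(1+1/50) = 9389/10000 ≈ 0.938900
step 3 [1.5y] zero: DF = P = 9177/10000 ≈ 0.917700
step 4 [2y] zero: DF = P = 1139/1250 ≈ 0.911200
step 5 [2.5y] bond c/2=11/400: DF=(3975833/4000000 − 11/400·(0.985600+0.938900+0.917700+0.911200))/(1+11/400) = 8669/10000 ≈ 0.866900

1 1/2 616/625
2 1 9389/10000
3 3/2 9177/10000
4 2 1139/1250
5 5/2 8669/10000
DF(1.5y) = 9177/10000 ≈ 0.917700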